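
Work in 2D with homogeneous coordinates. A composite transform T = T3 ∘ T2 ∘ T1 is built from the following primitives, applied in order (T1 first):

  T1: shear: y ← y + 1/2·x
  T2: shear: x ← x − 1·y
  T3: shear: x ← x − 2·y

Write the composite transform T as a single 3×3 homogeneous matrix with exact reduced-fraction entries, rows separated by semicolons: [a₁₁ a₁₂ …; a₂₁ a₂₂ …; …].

T1 = [1 0 0; 1/2 1 0; 0 0 1]
T2·T1 = [1/2 -1 0; 1/2 1 0; 0 0 1]
T3·…·T1 = [-1/2 -3 0; 1/2 1 0; 0 0 1]

T = [-1/2 -3 0; 1/2 1 0; 0 0 1]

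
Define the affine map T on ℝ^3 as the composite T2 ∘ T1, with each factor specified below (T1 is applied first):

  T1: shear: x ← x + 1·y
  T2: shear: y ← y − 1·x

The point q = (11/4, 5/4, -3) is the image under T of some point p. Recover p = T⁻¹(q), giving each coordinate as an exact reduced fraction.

T1 = [1 1 0 0; 0 1 0 0; 0 0 1 0; 0 0 0 1]
T2·T1 = [1 1 0 0; -1 0 0 0; 0 0 1 0; 0 0 0 1]
det M = 1; M⁻¹ = [0 -1 0 0; 1 1 0 0; 0 0 1 0; 0 0 0 1]
M⁻¹ · (11/4, 5/4, -3)ᵀ = (-5/4, 4, -3)ᵀ

p = (-5/4, 4, -3)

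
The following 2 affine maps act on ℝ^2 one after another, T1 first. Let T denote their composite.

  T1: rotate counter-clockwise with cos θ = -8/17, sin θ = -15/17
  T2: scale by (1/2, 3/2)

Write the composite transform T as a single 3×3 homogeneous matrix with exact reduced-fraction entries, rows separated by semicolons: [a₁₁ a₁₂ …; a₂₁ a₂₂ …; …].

T = [-4/17 15/34 0; -45/34 -12/17 0; 0 0 1]

T1 = [-8/17 15/17 0; -15/17 -8/17 0; 0 0 1]
T2·T1 = [-4/17 15/34 0; -45/34 -12/17 0; 0 0 1]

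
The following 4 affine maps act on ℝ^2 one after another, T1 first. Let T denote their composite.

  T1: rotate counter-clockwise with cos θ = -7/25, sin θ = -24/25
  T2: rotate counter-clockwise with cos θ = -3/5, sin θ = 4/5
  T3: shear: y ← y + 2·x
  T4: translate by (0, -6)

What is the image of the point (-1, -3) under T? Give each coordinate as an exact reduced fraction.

T1 rotate counter-clockwise with cos θ = -7/25, sin θ = -24/25: (-1, -3) → (-13/5, 9/5)
T2 rotate counter-clockwise with cos θ = -3/5, sin θ = 4/5: (-13/5, 9/5) → (3/25, -79/25)
T3 shear: y ← y + 2·x: (3/25, -79/25) → (3/25, -73/25)
T4 translate by (0, -6): (3/25, -73/25) → (3/25, -223/25)

T(p) = (3/25, -223/25)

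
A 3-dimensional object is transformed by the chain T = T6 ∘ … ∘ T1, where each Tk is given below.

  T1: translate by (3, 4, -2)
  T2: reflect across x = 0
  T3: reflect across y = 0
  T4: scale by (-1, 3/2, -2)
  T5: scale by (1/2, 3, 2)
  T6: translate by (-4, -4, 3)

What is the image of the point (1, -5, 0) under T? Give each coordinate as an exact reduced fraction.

T(p) = (-2, 1/2, 11)

T1 translate by (3, 4, -2): (1, -5, 0) → (4, -1, -2)
T2 reflect across x = 0: (4, -1, -2) → (-4, -1, -2)
T3 reflect across y = 0: (-4, -1, -2) → (-4, 1, -2)
T4 scale by (-1, 3/2, -2): (-4, 1, -2) → (4, 3/2, 4)
T5 scale by (1/2, 3, 2): (4, 3/2, 4) → (2, 9/2, 8)
T6 translate by (-4, -4, 3): (2, 9/2, 8) → (-2, 1/2, 11)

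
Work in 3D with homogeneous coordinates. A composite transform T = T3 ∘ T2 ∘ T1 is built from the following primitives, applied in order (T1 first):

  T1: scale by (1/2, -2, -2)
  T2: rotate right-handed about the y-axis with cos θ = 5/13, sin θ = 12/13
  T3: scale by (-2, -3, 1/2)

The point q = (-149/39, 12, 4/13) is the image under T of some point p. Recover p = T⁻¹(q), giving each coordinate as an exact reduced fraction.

T1 = [1/2 0 0 0; 0 -2 0 0; 0 0 -2 0; 0 0 0 1]
T2·T1 = [5/26 0 -24/13 0; 0 -2 0 0; -6/13 0 -10/13 0; 0 0 0 1]
T3·…·T1 = [-5/13 0 48/13 0; 0 6 0 0; -3/13 0 -5/13 0; 0 0 0 1]
det M = 6; M⁻¹ = [-5/13 0 -48/13 0; 0 1/6 0 0; 3/13 0 -5/13 0; 0 0 0 1]
M⁻¹ · (-149/39, 12, 4/13)ᵀ = (1/3, 2, -1)ᵀ

p = (1/3, 2, -1)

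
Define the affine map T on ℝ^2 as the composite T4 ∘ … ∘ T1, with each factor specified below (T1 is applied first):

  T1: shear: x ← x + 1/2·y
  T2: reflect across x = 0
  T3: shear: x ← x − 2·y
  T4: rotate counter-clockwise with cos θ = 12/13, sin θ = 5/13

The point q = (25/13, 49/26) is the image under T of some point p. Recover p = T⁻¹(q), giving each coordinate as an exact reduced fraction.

T1 = [1 1/2 0; 0 1 0; 0 0 1]
T2·T1 = [-1 -1/2 0; 0 1 0; 0 0 1]
T3·…·T1 = [-1 -5/2 0; 0 1 0; 0 0 1]
T4·…·T1 = [-12/13 -35/13 0; -5/13 -1/26 0; 0 0 1]
det M = -1; M⁻¹ = [1/26 -35/13 0; -5/13 12/13 0; 0 0 1]
M⁻¹ · (25/13, 49/26)ᵀ = (-5, 1)ᵀ

p = (-5, 1)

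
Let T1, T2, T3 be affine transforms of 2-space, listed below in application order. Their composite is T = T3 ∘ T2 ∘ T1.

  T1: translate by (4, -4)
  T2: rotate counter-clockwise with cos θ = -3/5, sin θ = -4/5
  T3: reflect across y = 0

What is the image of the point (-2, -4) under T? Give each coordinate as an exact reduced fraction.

T1 translate by (4, -4): (-2, -4) → (2, -8)
T2 rotate counter-clockwise with cos θ = -3/5, sin θ = -4/5: (2, -8) → (-38/5, 16/5)
T3 reflect across y = 0: (-38/5, 16/5) → (-38/5, -16/5)

T(p) = (-38/5, -16/5)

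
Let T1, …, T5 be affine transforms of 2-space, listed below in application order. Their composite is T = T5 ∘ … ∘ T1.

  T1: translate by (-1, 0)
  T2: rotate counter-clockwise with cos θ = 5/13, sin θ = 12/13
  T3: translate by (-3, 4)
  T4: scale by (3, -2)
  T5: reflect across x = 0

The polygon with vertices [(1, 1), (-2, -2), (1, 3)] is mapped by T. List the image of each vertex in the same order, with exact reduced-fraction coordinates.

T1 translate by (-1, 0): (1, 1) → (0, 1); (-2, -2) → (-3, -2); (1, 3) → (0, 3)
T2 rotate counter-clockwise with cos θ = 5/13, sin θ = 12/13: (0, 1) → (-12/13, 5/13); (-3, -2) → (9/13, -46/13); (0, 3) → (-36/13, 15/13)
T3 translate by (-3, 4): (-12/13, 5/13) → (-51/13, 57/13); (9/13, -46/13) → (-30/13, 6/13); (-36/13, 15/13) → (-75/13, 67/13)
T4 scale by (3, -2): (-51/13, 57/13) → (-153/13, -114/13); (-30/13, 6/13) → (-90/13, -12/13); (-75/13, 67/13) → (-225/13, -134/13)
T5 reflect across x = 0: (-153/13, -114/13) → (153/13, -114/13); (-90/13, -12/13) → (90/13, -12/13); (-225/13, -134/13) → (225/13, -134/13)

image vertices: (153/13, -114/13), (90/13, -12/13), (225/13, -134/13)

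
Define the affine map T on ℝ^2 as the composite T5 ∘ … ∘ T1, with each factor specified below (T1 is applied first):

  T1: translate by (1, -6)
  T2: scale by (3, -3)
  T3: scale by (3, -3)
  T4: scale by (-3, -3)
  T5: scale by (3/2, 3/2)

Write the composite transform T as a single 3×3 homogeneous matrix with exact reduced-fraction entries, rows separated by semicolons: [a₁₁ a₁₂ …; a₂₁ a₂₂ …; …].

T1 = [1 0 1; 0 1 -6; 0 0 1]
T2·T1 = [3 0 3; 0 -3 18; 0 0 1]
T3·…·T1 = [9 0 9; 0 9 -54; 0 0 1]
T4·…·T1 = [-27 0 -27; 0 -27 162; 0 0 1]
T5·…·T1 = [-81/2 0 -81/2; 0 -81/2 243; 0 0 1]

T = [-81/2 0 -81/2; 0 -81/2 243; 0 0 1]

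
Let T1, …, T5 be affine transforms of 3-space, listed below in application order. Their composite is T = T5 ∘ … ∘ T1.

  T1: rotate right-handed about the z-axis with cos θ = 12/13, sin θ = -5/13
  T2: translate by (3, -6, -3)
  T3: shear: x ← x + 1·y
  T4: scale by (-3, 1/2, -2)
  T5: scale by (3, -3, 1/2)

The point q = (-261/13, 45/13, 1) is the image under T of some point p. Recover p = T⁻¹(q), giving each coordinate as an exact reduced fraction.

T1 = [12/13 5/13 0 0; -5/13 12/13 0 0; 0 0 1 0; 0 0 0 1]
T2·T1 = [12/13 5/13 0 3; -5/13 12/13 0 -6; 0 0 1 -3; 0 0 0 1]
T3·…·T1 = [7/13 17/13 0 -3; -5/13 12/13 0 -6; 0 0 1 -3; 0 0 0 1]
T4·…·T1 = [-21/13 -51/13 0 9; -5/26 6/13 0 -3; 0 0 -2 6; 0 0 0 1]
T5·…·T1 = [-63/13 -153/13 0 27; 15/26 -18/13 0 9; 0 0 -1 3; 0 0 0 1]
det M = -27/2; M⁻¹ = [-4/39 34/39 0 -66/13; -5/117 -14/39 0 57/13; 0 0 -1 3; 0 0 0 1]
M⁻¹ · (-261/13, 45/13, 1)ᵀ = (0, 4, 2)ᵀ

p = (0, 4, 2)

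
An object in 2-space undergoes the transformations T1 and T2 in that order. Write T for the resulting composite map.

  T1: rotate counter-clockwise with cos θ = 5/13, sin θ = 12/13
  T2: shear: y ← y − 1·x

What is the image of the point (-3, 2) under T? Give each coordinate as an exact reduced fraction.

T1 rotate counter-clockwise with cos θ = 5/13, sin θ = 12/13: (-3, 2) → (-3, -2)
T2 shear: y ← y − 1·x: (-3, -2) → (-3, 1)

T(p) = (-3, 1)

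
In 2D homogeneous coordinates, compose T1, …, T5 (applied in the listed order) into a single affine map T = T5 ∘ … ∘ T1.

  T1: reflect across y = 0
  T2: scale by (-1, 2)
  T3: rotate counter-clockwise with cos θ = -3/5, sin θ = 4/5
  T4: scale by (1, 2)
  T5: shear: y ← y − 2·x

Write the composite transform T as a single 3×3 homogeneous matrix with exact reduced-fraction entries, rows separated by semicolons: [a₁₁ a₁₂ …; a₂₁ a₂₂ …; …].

T = [3/5 8/5 0; -14/5 -4/5 0; 0 0 1]

T1 = [1 0 0; 0 -1 0; 0 0 1]
T2·T1 = [-1 0 0; 0 -2 0; 0 0 1]
T3·…·T1 = [3/5 8/5 0; -4/5 6/5 0; 0 0 1]
T4·…·T1 = [3/5 8/5 0; -8/5 12/5 0; 0 0 1]
T5·…·T1 = [3/5 8/5 0; -14/5 -4/5 0; 0 0 1]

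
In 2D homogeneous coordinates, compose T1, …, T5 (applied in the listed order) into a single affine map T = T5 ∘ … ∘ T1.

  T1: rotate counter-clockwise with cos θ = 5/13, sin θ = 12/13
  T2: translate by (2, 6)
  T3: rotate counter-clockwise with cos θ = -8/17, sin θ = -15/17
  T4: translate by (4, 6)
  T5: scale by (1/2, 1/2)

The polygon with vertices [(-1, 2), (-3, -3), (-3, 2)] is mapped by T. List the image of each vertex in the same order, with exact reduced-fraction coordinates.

image vertices: (1024/221, 763/442), (913/442, 405/442), (4, 5/2)

T1 rotate counter-clockwise with cos θ = 5/13, sin θ = 12/13: (-1, 2) → (-29/13, -2/13); (-3, -3) → (21/13, -51/13); (-3, 2) → (-3, -2)
T2 translate by (2, 6): (-29/13, -2/13) → (-3/13, 76/13); (21/13, -51/13) → (47/13, 27/13); (-3, -2) → (-1, 4)
T3 rotate counter-clockwise with cos θ = -8/17, sin θ = -15/17: (-3/13, 76/13) → (1164/221, -563/221); (47/13, 27/13) → (29/221, -921/221); (-1, 4) → (4, -1)
T4 translate by (4, 6): (1164/221, -563/221) → (2048/221, 763/221); (29/221, -921/221) → (913/221, 405/221); (4, -1) → (8, 5)
T5 scale by (1/2, 1/2): (2048/221, 763/221) → (1024/221, 763/442); (913/221, 405/221) → (913/442, 405/442); (8, 5) → (4, 5/2)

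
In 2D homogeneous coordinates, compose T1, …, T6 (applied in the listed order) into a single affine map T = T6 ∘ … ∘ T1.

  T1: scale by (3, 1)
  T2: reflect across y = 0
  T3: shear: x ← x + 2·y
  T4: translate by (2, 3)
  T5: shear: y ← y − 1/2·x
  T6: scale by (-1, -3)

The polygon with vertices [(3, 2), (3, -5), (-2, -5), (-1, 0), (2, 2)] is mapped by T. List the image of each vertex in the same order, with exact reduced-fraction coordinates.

T1 scale by (3, 1): (3, 2) → (9, 2); (3, -5) → (9, -5); (-2, -5) → (-6, -5); (-1, 0) → (-3, 0); (2, 2) → (6, 2)
T2 reflect across y = 0: (9, 2) → (9, -2); (9, -5) → (9, 5); (-6, -5) → (-6, 5); (-3, 0) → (-3, 0); (6, 2) → (6, -2)
T3 shear: x ← x + 2·y: (9, -2) → (5, -2); (9, 5) → (19, 5); (-6, 5) → (4, 5); (-3, 0) → (-3, 0); (6, -2) → (2, -2)
T4 translate by (2, 3): (5, -2) → (7, 1); (19, 5) → (21, 8); (4, 5) → (6, 8); (-3, 0) → (-1, 3); (2, -2) → (4, 1)
T5 shear: y ← y − 1/2·x: (7, 1) → (7, -5/2); (21, 8) → (21, -5/2); (6, 8) → (6, 5); (-1, 3) → (-1, 7/2); (4, 1) → (4, -1)
T6 scale by (-1, -3): (7, -5/2) → (-7, 15/2); (21, -5/2) → (-21, 15/2); (6, 5) → (-6, -15); (-1, 7/2) → (1, -21/2); (4, -1) → (-4, 3)

image vertices: (-7, 15/2), (-21, 15/2), (-6, -15), (1, -21/2), (-4, 3)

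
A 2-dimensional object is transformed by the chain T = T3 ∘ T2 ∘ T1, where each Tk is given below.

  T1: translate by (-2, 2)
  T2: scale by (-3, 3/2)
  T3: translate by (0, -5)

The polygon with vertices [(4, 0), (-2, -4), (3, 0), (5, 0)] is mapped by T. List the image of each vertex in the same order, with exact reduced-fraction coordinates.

T1 translate by (-2, 2): (4, 0) → (2, 2); (-2, -4) → (-4, -2); (3, 0) → (1, 2); (5, 0) → (3, 2)
T2 scale by (-3, 3/2): (2, 2) → (-6, 3); (-4, -2) → (12, -3); (1, 2) → (-3, 3); (3, 2) → (-9, 3)
T3 translate by (0, -5): (-6, 3) → (-6, -2); (12, -3) → (12, -8); (-3, 3) → (-3, -2); (-9, 3) → (-9, -2)

image vertices: (-6, -2), (12, -8), (-3, -2), (-9, -2)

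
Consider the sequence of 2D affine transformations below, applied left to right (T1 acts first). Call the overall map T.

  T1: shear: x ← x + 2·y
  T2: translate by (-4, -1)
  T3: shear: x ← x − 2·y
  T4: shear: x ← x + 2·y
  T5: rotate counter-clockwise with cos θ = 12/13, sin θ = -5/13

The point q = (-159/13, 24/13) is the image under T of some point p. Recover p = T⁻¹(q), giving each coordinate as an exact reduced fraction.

p = (-4, -2)

T1 = [1 2 0; 0 1 0; 0 0 1]
T2·T1 = [1 2 -4; 0 1 -1; 0 0 1]
T3·…·T1 = [1 0 -2; 0 1 -1; 0 0 1]
T4·…·T1 = [1 2 -4; 0 1 -1; 0 0 1]
T5·…·T1 = [12/13 29/13 -53/13; -5/13 2/13 8/13; 0 0 1]
det M = 1; M⁻¹ = [2/13 -29/13 2; 5/13 12/13 1; 0 0 1]
M⁻¹ · (-159/13, 24/13)ᵀ = (-4, -2)ᵀ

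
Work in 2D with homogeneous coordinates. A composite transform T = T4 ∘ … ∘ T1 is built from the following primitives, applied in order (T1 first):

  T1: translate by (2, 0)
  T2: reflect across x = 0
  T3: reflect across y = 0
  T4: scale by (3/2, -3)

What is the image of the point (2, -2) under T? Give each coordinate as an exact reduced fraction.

T(p) = (-6, -6)

T1 translate by (2, 0): (2, -2) → (4, -2)
T2 reflect across x = 0: (4, -2) → (-4, -2)
T3 reflect across y = 0: (-4, -2) → (-4, 2)
T4 scale by (3/2, -3): (-4, 2) → (-6, -6)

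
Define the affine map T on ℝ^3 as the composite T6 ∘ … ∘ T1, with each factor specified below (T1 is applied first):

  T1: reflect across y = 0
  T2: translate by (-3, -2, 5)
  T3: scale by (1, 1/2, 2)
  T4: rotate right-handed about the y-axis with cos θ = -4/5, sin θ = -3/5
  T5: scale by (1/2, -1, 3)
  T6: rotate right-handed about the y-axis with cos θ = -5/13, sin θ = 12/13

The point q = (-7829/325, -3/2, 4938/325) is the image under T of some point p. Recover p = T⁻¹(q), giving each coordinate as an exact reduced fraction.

T1 = [1 0 0 0; 0 -1 0 0; 0 0 1 0; 0 0 0 1]
T2·T1 = [1 0 0 -3; 0 -1 0 -2; 0 0 1 5; 0 0 0 1]
T3·…·T1 = [1 0 0 -3; 0 -1/2 0 -1; 0 0 2 10; 0 0 0 1]
T4·…·T1 = [-4/5 0 -6/5 -18/5; 0 -1/2 0 -1; 3/5 0 -8/5 -49/5; 0 0 0 1]
T5·…·T1 = [-2/5 0 -3/5 -9/5; 0 1/2 0 1; 9/5 0 -24/5 -147/5; 0 0 0 1]
T6·…·T1 = [118/65 0 -21/5 -1719/65; 0 1/2 0 1; -21/65 0 12/5 843/65; 0 0 0 1]
det M = 3/2; M⁻¹ = [4/5 0 7/5 3; 0 2 0 -2; 7/65 0 118/195 -5; 0 0 0 1]
M⁻¹ · (-7829/325, -3/2, 4938/325)ᵀ = (5, -5, 8/5)ᵀ

p = (5, -5, 8/5)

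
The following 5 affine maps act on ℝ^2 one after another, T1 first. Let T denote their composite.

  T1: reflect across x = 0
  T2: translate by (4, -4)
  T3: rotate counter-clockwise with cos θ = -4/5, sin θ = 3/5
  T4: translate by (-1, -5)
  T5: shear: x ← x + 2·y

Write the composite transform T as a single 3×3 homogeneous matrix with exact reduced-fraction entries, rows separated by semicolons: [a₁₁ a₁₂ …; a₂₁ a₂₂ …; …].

T = [-2/5 -11/5 -3/5; -3/5 -4/5 3/5; 0 0 1]

T1 = [-1 0 0; 0 1 0; 0 0 1]
T2·T1 = [-1 0 4; 0 1 -4; 0 0 1]
T3·…·T1 = [4/5 -3/5 -4/5; -3/5 -4/5 28/5; 0 0 1]
T4·…·T1 = [4/5 -3/5 -9/5; -3/5 -4/5 3/5; 0 0 1]
T5·…·T1 = [-2/5 -11/5 -3/5; -3/5 -4/5 3/5; 0 0 1]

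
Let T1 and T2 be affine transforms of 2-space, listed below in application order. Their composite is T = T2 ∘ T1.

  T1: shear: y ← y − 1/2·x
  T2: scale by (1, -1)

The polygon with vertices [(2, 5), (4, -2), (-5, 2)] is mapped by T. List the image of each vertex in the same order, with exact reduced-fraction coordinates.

image vertices: (2, -4), (4, 4), (-5, -9/2)

T1 shear: y ← y − 1/2·x: (2, 5) → (2, 4); (4, -2) → (4, -4); (-5, 2) → (-5, 9/2)
T2 scale by (1, -1): (2, 4) → (2, -4); (4, -4) → (4, 4); (-5, 9/2) → (-5, -9/2)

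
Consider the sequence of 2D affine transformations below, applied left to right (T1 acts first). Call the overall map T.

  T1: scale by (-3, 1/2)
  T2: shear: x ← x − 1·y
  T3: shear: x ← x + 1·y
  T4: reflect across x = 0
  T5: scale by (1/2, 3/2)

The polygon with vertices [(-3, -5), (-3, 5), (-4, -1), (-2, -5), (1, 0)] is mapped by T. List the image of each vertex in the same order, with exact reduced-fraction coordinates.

T1 scale by (-3, 1/2): (-3, -5) → (9, -5/2); (-3, 5) → (9, 5/2); (-4, -1) → (12, -1/2); (-2, -5) → (6, -5/2); (1, 0) → (-3, 0)
T2 shear: x ← x − 1·y: (9, -5/2) → (23/2, -5/2); (9, 5/2) → (13/2, 5/2); (12, -1/2) → (25/2, -1/2); (6, -5/2) → (17/2, -5/2); (-3, 0) → (-3, 0)
T3 shear: x ← x + 1·y: (23/2, -5/2) → (9, -5/2); (13/2, 5/2) → (9, 5/2); (25/2, -1/2) → (12, -1/2); (17/2, -5/2) → (6, -5/2); (-3, 0) → (-3, 0)
T4 reflect across x = 0: (9, -5/2) → (-9, -5/2); (9, 5/2) → (-9, 5/2); (12, -1/2) → (-12, -1/2); (6, -5/2) → (-6, -5/2); (-3, 0) → (3, 0)
T5 scale by (1/2, 3/2): (-9, -5/2) → (-9/2, -15/4); (-9, 5/2) → (-9/2, 15/4); (-12, -1/2) → (-6, -3/4); (-6, -5/2) → (-3, -15/4); (3, 0) → (3/2, 0)

image vertices: (-9/2, -15/4), (-9/2, 15/4), (-6, -3/4), (-3, -15/4), (3/2, 0)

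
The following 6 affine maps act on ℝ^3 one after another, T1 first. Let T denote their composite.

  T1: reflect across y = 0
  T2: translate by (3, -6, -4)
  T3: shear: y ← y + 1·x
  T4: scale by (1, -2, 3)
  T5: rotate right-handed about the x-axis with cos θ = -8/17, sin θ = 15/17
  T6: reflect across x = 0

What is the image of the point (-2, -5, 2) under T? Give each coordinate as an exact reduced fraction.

T1 reflect across y = 0: (-2, -5, 2) → (-2, 5, 2)
T2 translate by (3, -6, -4): (-2, 5, 2) → (1, -1, -2)
T3 shear: y ← y + 1·x: (1, -1, -2) → (1, 0, -2)
T4 scale by (1, -2, 3): (1, 0, -2) → (1, 0, -6)
T5 rotate right-handed about the x-axis with cos θ = -8/17, sin θ = 15/17: (1, 0, -6) → (1, 90/17, 48/17)
T6 reflect across x = 0: (1, 90/17, 48/17) → (-1, 90/17, 48/17)

T(p) = (-1, 90/17, 48/17)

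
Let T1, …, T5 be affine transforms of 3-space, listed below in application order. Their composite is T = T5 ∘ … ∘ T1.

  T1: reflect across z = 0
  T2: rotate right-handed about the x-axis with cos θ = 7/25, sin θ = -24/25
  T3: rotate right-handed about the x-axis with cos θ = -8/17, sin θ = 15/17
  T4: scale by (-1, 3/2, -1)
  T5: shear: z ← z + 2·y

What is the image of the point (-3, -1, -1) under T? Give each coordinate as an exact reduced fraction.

T(p) = (3, -1803/850, -362/85)

T1 reflect across z = 0: (-3, -1, -1) → (-3, -1, 1)
T2 rotate right-handed about the x-axis with cos θ = 7/25, sin θ = -24/25: (-3, -1, 1) → (-3, 17/25, 31/25)
T3 rotate right-handed about the x-axis with cos θ = -8/17, sin θ = 15/17: (-3, 17/25, 31/25) → (-3, -601/425, 7/425)
T4 scale by (-1, 3/2, -1): (-3, -601/425, 7/425) → (3, -1803/850, -7/425)
T5 shear: z ← z + 2·y: (3, -1803/850, -7/425) → (3, -1803/850, -362/85)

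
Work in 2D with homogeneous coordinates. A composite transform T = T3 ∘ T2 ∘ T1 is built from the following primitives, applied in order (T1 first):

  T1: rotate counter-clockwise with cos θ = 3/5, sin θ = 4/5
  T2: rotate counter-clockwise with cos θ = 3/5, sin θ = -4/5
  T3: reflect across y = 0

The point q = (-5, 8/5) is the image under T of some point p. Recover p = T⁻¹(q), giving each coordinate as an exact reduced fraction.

p = (-5, -8/5)

T1 = [3/5 -4/5 0; 4/5 3/5 0; 0 0 1]
T2·T1 = [1 0 0; 0 1 0; 0 0 1]
T3·…·T1 = [1 0 0; 0 -1 0; 0 0 1]
det M = -1; M⁻¹ = [1 0 0; 0 -1 0; 0 0 1]
M⁻¹ · (-5, 8/5)ᵀ = (-5, -8/5)ᵀ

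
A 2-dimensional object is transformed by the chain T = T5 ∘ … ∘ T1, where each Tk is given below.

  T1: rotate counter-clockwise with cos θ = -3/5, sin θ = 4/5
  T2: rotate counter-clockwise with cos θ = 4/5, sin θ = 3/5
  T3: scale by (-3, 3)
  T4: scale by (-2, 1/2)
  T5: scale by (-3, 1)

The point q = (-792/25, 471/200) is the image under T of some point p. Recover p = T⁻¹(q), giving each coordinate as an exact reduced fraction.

T1 = [-3/5 -4/5 0; 4/5 -3/5 0; 0 0 1]
T2·T1 = [-24/25 -7/25 0; 7/25 -24/25 0; 0 0 1]
T3·…·T1 = [72/25 21/25 0; 21/25 -72/25 0; 0 0 1]
T4·…·T1 = [-144/25 -42/25 0; 21/50 -36/25 0; 0 0 1]
T5·…·T1 = [432/25 126/25 0; 21/50 -36/25 0; 0 0 1]
det M = -27; M⁻¹ = [4/75 14/75 0; 7/450 -16/25 0; 0 0 1]
M⁻¹ · (-792/25, 471/200)ᵀ = (-5/4, -2)ᵀ

p = (-5/4, -2)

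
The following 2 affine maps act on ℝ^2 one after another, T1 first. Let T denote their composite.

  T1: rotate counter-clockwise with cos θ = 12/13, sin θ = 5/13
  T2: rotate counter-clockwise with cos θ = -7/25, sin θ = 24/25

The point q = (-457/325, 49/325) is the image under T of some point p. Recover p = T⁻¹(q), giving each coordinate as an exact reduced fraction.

T1 = [12/13 -5/13 0; 5/13 12/13 0; 0 0 1]
T2·T1 = [-204/325 -253/325 0; 253/325 -204/325 0; 0 0 1]
det M = 1; M⁻¹ = [-204/325 253/325 0; -253/325 -204/325 0; 0 0 1]
M⁻¹ · (-457/325, 49/325)ᵀ = (1, 1)ᵀ

p = (1, 1)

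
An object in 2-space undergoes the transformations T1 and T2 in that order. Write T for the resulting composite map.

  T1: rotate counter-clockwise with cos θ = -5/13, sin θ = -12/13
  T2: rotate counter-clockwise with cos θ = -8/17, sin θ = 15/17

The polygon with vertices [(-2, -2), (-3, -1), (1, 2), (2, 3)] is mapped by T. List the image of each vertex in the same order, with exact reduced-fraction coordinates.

T1 rotate counter-clockwise with cos θ = -5/13, sin θ = -12/13: (-2, -2) → (-14/13, 34/13); (-3, -1) → (3/13, 41/13); (1, 2) → (19/13, -22/13); (2, 3) → (2, -3)
T2 rotate counter-clockwise with cos θ = -8/17, sin θ = 15/17: (-14/13, 34/13) → (-398/221, -482/221); (3/13, 41/13) → (-639/221, -283/221); (19/13, -22/13) → (178/221, 461/221); (2, -3) → (29/17, 54/17)

image vertices: (-398/221, -482/221), (-639/221, -283/221), (178/221, 461/221), (29/17, 54/17)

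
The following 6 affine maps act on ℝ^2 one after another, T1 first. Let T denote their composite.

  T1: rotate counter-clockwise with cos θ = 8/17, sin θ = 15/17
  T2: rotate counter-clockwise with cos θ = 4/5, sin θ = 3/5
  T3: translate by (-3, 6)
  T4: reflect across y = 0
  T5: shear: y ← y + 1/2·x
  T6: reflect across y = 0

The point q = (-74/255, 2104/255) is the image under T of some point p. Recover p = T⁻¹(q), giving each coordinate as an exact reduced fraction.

p = (5/3, -3)

T1 = [8/17 -15/17 0; 15/17 8/17 0; 0 0 1]
T2·T1 = [-13/85 -84/85 0; 84/85 -13/85 0; 0 0 1]
T3·…·T1 = [-13/85 -84/85 -3; 84/85 -13/85 6; 0 0 1]
T4·…·T1 = [-13/85 -84/85 -3; -84/85 13/85 -6; 0 0 1]
T5·…·T1 = [-13/85 -84/85 -3; -181/170 -29/85 -15/2; 0 0 1]
T6·…·T1 = [-13/85 -84/85 -3; 181/170 29/85 15/2; 0 0 1]
det M = 1; M⁻¹ = [29/85 84/85 -543/85; -181/170 -13/85 -174/85; 0 0 1]
M⁻¹ · (-74/255, 2104/255)ᵀ = (5/3, -3)ᵀ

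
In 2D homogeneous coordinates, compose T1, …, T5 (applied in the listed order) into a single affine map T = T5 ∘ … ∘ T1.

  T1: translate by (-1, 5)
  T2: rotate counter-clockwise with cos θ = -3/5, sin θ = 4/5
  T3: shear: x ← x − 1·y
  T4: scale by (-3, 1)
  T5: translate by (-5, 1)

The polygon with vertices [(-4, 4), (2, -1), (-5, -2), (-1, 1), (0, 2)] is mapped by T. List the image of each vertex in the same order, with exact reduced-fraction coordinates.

image vertices: (-103/5, -42/5), (8/5, -3/5), (-142/5, -28/5), (-49/5, -21/5), (-5, -4)

T1 translate by (-1, 5): (-4, 4) → (-5, 9); (2, -1) → (1, 4); (-5, -2) → (-6, 3); (-1, 1) → (-2, 6); (0, 2) → (-1, 7)
T2 rotate counter-clockwise with cos θ = -3/5, sin θ = 4/5: (-5, 9) → (-21/5, -47/5); (1, 4) → (-19/5, -8/5); (-6, 3) → (6/5, -33/5); (-2, 6) → (-18/5, -26/5); (-1, 7) → (-5, -5)
T3 shear: x ← x − 1·y: (-21/5, -47/5) → (26/5, -47/5); (-19/5, -8/5) → (-11/5, -8/5); (6/5, -33/5) → (39/5, -33/5); (-18/5, -26/5) → (8/5, -26/5); (-5, -5) → (0, -5)
T4 scale by (-3, 1): (26/5, -47/5) → (-78/5, -47/5); (-11/5, -8/5) → (33/5, -8/5); (39/5, -33/5) → (-117/5, -33/5); (8/5, -26/5) → (-24/5, -26/5); (0, -5) → (0, -5)
T5 translate by (-5, 1): (-78/5, -47/5) → (-103/5, -42/5); (33/5, -8/5) → (8/5, -3/5); (-117/5, -33/5) → (-142/5, -28/5); (-24/5, -26/5) → (-49/5, -21/5); (0, -5) → (-5, -4)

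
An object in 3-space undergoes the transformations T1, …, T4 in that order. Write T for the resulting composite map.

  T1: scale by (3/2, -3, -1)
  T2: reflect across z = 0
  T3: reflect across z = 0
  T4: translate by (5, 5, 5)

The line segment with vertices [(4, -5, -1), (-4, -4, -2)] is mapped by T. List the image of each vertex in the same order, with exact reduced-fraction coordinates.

T1 scale by (3/2, -3, -1): (4, -5, -1) → (6, 15, 1); (-4, -4, -2) → (-6, 12, 2)
T2 reflect across z = 0: (6, 15, 1) → (6, 15, -1); (-6, 12, 2) → (-6, 12, -2)
T3 reflect across z = 0: (6, 15, -1) → (6, 15, 1); (-6, 12, -2) → (-6, 12, 2)
T4 translate by (5, 5, 5): (6, 15, 1) → (11, 20, 6); (-6, 12, 2) → (-1, 17, 7)

image vertices: (11, 20, 6), (-1, 17, 7)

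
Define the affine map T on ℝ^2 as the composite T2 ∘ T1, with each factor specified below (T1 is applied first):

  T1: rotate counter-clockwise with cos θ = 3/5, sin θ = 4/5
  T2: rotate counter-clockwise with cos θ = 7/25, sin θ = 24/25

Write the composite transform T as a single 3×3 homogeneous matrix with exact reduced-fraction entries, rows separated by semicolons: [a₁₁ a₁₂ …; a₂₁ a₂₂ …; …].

T1 = [3/5 -4/5 0; 4/5 3/5 0; 0 0 1]
T2·T1 = [-3/5 -4/5 0; 4/5 -3/5 0; 0 0 1]

T = [-3/5 -4/5 0; 4/5 -3/5 0; 0 0 1]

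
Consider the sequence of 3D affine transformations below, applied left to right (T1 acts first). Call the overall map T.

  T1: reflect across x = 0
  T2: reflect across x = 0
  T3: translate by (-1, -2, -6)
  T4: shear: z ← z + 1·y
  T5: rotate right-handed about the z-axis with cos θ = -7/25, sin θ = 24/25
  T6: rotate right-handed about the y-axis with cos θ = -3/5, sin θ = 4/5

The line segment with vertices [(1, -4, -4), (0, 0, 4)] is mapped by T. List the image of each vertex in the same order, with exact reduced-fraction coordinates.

T1 reflect across x = 0: (1, -4, -4) → (-1, -4, -4); (0, 0, 4) → (0, 0, 4)
T2 reflect across x = 0: (-1, -4, -4) → (1, -4, -4); (0, 0, 4) → (0, 0, 4)
T3 translate by (-1, -2, -6): (1, -4, -4) → (0, -6, -10); (0, 0, 4) → (-1, -2, -2)
T4 shear: z ← z + 1·y: (0, -6, -10) → (0, -6, -16); (-1, -2, -2) → (-1, -2, -4)
T5 rotate right-handed about the z-axis with cos θ = -7/25, sin θ = 24/25: (0, -6, -16) → (144/25, 42/25, -16); (-1, -2, -4) → (11/5, -2/5, -4)
T6 rotate right-handed about the y-axis with cos θ = -3/5, sin θ = 4/5: (144/25, 42/25, -16) → (-2032/125, 42/25, 624/125); (11/5, -2/5, -4) → (-113/25, -2/5, 16/25)

image vertices: (-2032/125, 42/25, 624/125), (-113/25, -2/5, 16/25)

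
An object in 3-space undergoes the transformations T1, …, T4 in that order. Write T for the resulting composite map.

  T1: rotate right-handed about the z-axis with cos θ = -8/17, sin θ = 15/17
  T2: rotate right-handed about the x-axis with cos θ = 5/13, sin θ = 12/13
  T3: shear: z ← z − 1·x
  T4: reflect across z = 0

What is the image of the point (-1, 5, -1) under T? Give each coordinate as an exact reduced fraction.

T(p) = (-67/17, -71/221, -126/221)

T1 rotate right-handed about the z-axis with cos θ = -8/17, sin θ = 15/17: (-1, 5, -1) → (-67/17, -55/17, -1)
T2 rotate right-handed about the x-axis with cos θ = 5/13, sin θ = 12/13: (-67/17, -55/17, -1) → (-67/17, -71/221, -745/221)
T3 shear: z ← z − 1·x: (-67/17, -71/221, -745/221) → (-67/17, -71/221, 126/221)
T4 reflect across z = 0: (-67/17, -71/221, 126/221) → (-67/17, -71/221, -126/221)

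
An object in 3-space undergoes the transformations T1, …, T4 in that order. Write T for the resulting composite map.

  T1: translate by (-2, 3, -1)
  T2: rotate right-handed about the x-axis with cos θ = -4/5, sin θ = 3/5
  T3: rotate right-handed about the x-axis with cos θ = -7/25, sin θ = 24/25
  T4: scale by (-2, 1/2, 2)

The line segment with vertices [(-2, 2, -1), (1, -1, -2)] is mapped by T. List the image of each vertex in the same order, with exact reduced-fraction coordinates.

T1 translate by (-2, 3, -1): (-2, 2, -1) → (-4, 5, -2); (1, -1, -2) → (-1, 2, -3)
T2 rotate right-handed about the x-axis with cos θ = -4/5, sin θ = 3/5: (-4, 5, -2) → (-4, -14/5, 23/5); (-1, 2, -3) → (-1, 1/5, 18/5)
T3 rotate right-handed about the x-axis with cos θ = -7/25, sin θ = 24/25: (-4, -14/5, 23/5) → (-4, -454/125, -497/125); (-1, 1/5, 18/5) → (-1, -439/125, -102/125)
T4 scale by (-2, 1/2, 2): (-4, -454/125, -497/125) → (8, -227/125, -994/125); (-1, -439/125, -102/125) → (2, -439/250, -204/125)

image vertices: (8, -227/125, -994/125), (2, -439/250, -204/125)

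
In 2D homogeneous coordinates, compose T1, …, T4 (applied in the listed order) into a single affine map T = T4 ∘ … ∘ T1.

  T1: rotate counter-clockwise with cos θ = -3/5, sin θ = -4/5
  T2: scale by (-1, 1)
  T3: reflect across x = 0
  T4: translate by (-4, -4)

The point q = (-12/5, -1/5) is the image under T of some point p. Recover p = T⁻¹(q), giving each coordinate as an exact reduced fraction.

T1 = [-3/5 4/5 0; -4/5 -3/5 0; 0 0 1]
T2·T1 = [3/5 -4/5 0; -4/5 -3/5 0; 0 0 1]
T3·…·T1 = [-3/5 4/5 0; -4/5 -3/5 0; 0 0 1]
T4·…·T1 = [-3/5 4/5 -4; -4/5 -3/5 -4; 0 0 1]
det M = 1; M⁻¹ = [-3/5 -4/5 -28/5; 4/5 -3/5 4/5; 0 0 1]
M⁻¹ · (-12/5, -1/5)ᵀ = (-4, -1)ᵀ

p = (-4, -1)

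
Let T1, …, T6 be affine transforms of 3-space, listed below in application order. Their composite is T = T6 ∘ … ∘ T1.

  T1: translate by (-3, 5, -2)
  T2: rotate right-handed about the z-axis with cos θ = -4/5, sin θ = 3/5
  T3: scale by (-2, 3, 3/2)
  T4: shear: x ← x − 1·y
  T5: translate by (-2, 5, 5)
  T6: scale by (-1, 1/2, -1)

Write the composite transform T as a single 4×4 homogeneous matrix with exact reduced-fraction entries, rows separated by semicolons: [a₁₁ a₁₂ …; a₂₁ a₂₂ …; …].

T1 = [1 0 0 -3; 0 1 0 5; 0 0 1 -2; 0 0 0 1]
T2·T1 = [-4/5 -3/5 0 -3/5; 3/5 -4/5 0 -29/5; 0 0 1 -2; 0 0 0 1]
T3·…·T1 = [8/5 6/5 0 6/5; 9/5 -12/5 0 -87/5; 0 0 3/2 -3; 0 0 0 1]
T4·…·T1 = [-1/5 18/5 0 93/5; 9/5 -12/5 0 -87/5; 0 0 3/2 -3; 0 0 0 1]
T5·…·T1 = [-1/5 18/5 0 83/5; 9/5 -12/5 0 -62/5; 0 0 3/2 2; 0 0 0 1]
T6·…·T1 = [1/5 -18/5 0 -83/5; 9/10 -6/5 0 -31/5; 0 0 -3/2 -2; 0 0 0 1]

T = [1/5 -18/5 0 -83/5; 9/10 -6/5 0 -31/5; 0 0 -3/2 -2; 0 0 0 1]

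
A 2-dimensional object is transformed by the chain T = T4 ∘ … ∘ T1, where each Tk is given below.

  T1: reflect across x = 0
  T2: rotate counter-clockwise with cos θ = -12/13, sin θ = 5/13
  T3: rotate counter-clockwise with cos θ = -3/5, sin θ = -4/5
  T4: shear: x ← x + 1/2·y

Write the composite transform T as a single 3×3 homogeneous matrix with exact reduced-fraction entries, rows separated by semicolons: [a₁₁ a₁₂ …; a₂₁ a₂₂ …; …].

T1 = [-1 0 0; 0 1 0; 0 0 1]
T2·T1 = [12/13 -5/13 0; -5/13 -12/13 0; 0 0 1]
T3·…·T1 = [-56/65 -33/65 0; -33/65 56/65 0; 0 0 1]
T4·…·T1 = [-29/26 -1/13 0; -33/65 56/65 0; 0 0 1]

T = [-29/26 -1/13 0; -33/65 56/65 0; 0 0 1]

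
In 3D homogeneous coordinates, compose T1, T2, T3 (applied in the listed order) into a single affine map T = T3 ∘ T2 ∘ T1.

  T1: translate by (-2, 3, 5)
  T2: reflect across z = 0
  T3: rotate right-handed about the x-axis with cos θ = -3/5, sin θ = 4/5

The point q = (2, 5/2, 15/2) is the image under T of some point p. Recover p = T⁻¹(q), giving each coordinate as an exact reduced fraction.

T1 = [1 0 0 -2; 0 1 0 3; 0 0 1 5; 0 0 0 1]
T2·T1 = [1 0 0 -2; 0 1 0 3; 0 0 -1 -5; 0 0 0 1]
T3·…·T1 = [1 0 0 -2; 0 -3/5 4/5 11/5; 0 4/5 3/5 27/5; 0 0 0 1]
det M = -1; M⁻¹ = [1 0 0 2; 0 -3/5 4/5 -3; 0 4/5 3/5 -5; 0 0 0 1]
M⁻¹ · (2, 5/2, 15/2)ᵀ = (4, 3/2, 3/2)ᵀ

p = (4, 3/2, 3/2)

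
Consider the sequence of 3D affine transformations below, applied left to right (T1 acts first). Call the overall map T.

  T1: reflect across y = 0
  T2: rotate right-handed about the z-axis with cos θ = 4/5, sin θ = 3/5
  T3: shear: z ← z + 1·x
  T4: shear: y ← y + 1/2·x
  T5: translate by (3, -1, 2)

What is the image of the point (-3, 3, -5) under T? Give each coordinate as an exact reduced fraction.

T(p) = (12/5, -11/2, -18/5)

T1 reflect across y = 0: (-3, 3, -5) → (-3, -3, -5)
T2 rotate right-handed about the z-axis with cos θ = 4/5, sin θ = 3/5: (-3, -3, -5) → (-3/5, -21/5, -5)
T3 shear: z ← z + 1·x: (-3/5, -21/5, -5) → (-3/5, -21/5, -28/5)
T4 shear: y ← y + 1/2·x: (-3/5, -21/5, -28/5) → (-3/5, -9/2, -28/5)
T5 translate by (3, -1, 2): (-3/5, -9/2, -28/5) → (12/5, -11/2, -18/5)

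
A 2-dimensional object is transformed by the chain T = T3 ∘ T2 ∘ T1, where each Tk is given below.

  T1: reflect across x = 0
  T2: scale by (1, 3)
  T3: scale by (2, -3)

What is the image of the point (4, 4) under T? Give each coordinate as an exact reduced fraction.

T1 reflect across x = 0: (4, 4) → (-4, 4)
T2 scale by (1, 3): (-4, 4) → (-4, 12)
T3 scale by (2, -3): (-4, 12) → (-8, -36)

T(p) = (-8, -36)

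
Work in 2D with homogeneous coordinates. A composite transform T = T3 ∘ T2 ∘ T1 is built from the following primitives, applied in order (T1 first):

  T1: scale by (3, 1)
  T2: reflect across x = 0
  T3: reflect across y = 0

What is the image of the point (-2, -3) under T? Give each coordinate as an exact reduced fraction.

T1 scale by (3, 1): (-2, -3) → (-6, -3)
T2 reflect across x = 0: (-6, -3) → (6, -3)
T3 reflect across y = 0: (6, -3) → (6, 3)

T(p) = (6, 3)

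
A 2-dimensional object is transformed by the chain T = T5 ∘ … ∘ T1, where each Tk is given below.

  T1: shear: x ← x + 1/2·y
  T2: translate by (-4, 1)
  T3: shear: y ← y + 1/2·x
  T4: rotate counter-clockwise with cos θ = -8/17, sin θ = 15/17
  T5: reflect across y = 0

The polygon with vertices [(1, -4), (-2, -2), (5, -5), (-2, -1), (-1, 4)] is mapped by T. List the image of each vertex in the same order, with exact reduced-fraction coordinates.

image vertices: (245/34, 31/17), (247/34, 69/17), (333/68, -31/34), (403/68, 143/34), (-57/34, 73/17)

T1 shear: x ← x + 1/2·y: (1, -4) → (-1, -4); (-2, -2) → (-3, -2); (5, -5) → (5/2, -5); (-2, -1) → (-5/2, -1); (-1, 4) → (1, 4)
T2 translate by (-4, 1): (-1, -4) → (-5, -3); (-3, -2) → (-7, -1); (5/2, -5) → (-3/2, -4); (-5/2, -1) → (-13/2, 0); (1, 4) → (-3, 5)
T3 shear: y ← y + 1/2·x: (-5, -3) → (-5, -11/2); (-7, -1) → (-7, -9/2); (-3/2, -4) → (-3/2, -19/4); (-13/2, 0) → (-13/2, -13/4); (-3, 5) → (-3, 7/2)
T4 rotate counter-clockwise with cos θ = -8/17, sin θ = 15/17: (-5, -11/2) → (245/34, -31/17); (-7, -9/2) → (247/34, -69/17); (-3/2, -19/4) → (333/68, 31/34); (-13/2, -13/4) → (403/68, -143/34); (-3, 7/2) → (-57/34, -73/17)
T5 reflect across y = 0: (245/34, -31/17) → (245/34, 31/17); (247/34, -69/17) → (247/34, 69/17); (333/68, 31/34) → (333/68, -31/34); (403/68, -143/34) → (403/68, 143/34); (-57/34, -73/17) → (-57/34, 73/17)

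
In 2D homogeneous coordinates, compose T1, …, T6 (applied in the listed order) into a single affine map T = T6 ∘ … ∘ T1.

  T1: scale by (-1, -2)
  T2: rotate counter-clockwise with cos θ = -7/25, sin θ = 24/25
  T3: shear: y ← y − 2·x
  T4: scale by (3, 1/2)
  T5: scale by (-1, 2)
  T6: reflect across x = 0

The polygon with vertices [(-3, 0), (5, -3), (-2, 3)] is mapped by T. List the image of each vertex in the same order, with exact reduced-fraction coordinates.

T1 scale by (-1, -2): (-3, 0) → (3, 0); (5, -3) → (-5, 6); (-2, 3) → (2, -6)
T2 rotate counter-clockwise with cos θ = -7/25, sin θ = 24/25: (3, 0) → (-21/25, 72/25); (-5, 6) → (-109/25, -162/25); (2, -6) → (26/5, 18/5)
T3 shear: y ← y − 2·x: (-21/25, 72/25) → (-21/25, 114/25); (-109/25, -162/25) → (-109/25, 56/25); (26/5, 18/5) → (26/5, -34/5)
T4 scale by (3, 1/2): (-21/25, 114/25) → (-63/25, 57/25); (-109/25, 56/25) → (-327/25, 28/25); (26/5, -34/5) → (78/5, -17/5)
T5 scale by (-1, 2): (-63/25, 57/25) → (63/25, 114/25); (-327/25, 28/25) → (327/25, 56/25); (78/5, -17/5) → (-78/5, -34/5)
T6 reflect across x = 0: (63/25, 114/25) → (-63/25, 114/25); (327/25, 56/25) → (-327/25, 56/25); (-78/5, -34/5) → (78/5, -34/5)

image vertices: (-63/25, 114/25), (-327/25, 56/25), (78/5, -34/5)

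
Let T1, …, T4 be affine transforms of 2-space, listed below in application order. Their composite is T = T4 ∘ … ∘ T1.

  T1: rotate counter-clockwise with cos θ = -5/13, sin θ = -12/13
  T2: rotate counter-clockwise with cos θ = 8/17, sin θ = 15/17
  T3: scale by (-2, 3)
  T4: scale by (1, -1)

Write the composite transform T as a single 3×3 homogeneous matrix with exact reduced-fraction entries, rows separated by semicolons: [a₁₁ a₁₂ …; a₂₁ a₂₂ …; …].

T1 = [-5/13 12/13 0; -12/13 -5/13 0; 0 0 1]
T2·T1 = [140/221 171/221 0; -171/221 140/221 0; 0 0 1]
T3·…·T1 = [-280/221 -342/221 0; -513/221 420/221 0; 0 0 1]
T4·…·T1 = [-280/221 -342/221 0; 513/221 -420/221 0; 0 0 1]

T = [-280/221 -342/221 0; 513/221 -420/221 0; 0 0 1]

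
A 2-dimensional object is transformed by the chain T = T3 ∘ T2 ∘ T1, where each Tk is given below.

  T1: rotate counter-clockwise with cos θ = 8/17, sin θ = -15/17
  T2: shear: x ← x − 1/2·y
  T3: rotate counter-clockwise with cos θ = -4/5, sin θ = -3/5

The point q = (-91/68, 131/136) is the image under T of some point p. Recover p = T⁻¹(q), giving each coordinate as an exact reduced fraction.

T1 = [8/17 15/17 0; -15/17 8/17 0; 0 0 1]
T2·T1 = [31/34 11/17 0; -15/17 8/17 0; 0 0 1]
T3·…·T1 = [-107/85 -4/17 0; 27/170 -13/17 0; 0 0 1]
det M = 1; M⁻¹ = [-13/17 4/17 0; -27/170 -107/85 0; 0 0 1]
M⁻¹ · (-91/68, 131/136)ᵀ = (5/4, -1)ᵀ

p = (5/4, -1)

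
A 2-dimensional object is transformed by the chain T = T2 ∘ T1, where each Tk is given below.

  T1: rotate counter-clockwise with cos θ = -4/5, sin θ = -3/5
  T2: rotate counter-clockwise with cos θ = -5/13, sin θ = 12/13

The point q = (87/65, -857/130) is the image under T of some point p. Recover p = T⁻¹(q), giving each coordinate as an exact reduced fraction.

T1 = [-4/5 3/5 0; -3/5 -4/5 0; 0 0 1]
T2·T1 = [56/65 33/65 0; -33/65 56/65 0; 0 0 1]
det M = 1; M⁻¹ = [56/65 -33/65 0; 33/65 56/65 0; 0 0 1]
M⁻¹ · (87/65, -857/130)ᵀ = (9/2, -5)ᵀ

p = (9/2, -5)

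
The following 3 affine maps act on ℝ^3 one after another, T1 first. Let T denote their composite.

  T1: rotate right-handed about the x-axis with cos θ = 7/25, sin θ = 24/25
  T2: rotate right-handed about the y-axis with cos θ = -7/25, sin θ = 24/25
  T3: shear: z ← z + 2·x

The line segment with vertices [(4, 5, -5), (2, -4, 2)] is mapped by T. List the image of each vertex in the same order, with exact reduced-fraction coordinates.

image vertices: (268/125, 31/5, -63/125), (-2318/625, -76/25, -5262/625)

T1 rotate right-handed about the x-axis with cos θ = 7/25, sin θ = 24/25: (4, 5, -5) → (4, 31/5, 17/5); (2, -4, 2) → (2, -76/25, -82/25)
T2 rotate right-handed about the y-axis with cos θ = -7/25, sin θ = 24/25: (4, 31/5, 17/5) → (268/125, 31/5, -599/125); (2, -76/25, -82/25) → (-2318/625, -76/25, -626/625)
T3 shear: z ← z + 2·x: (268/125, 31/5, -599/125) → (268/125, 31/5, -63/125); (-2318/625, -76/25, -626/625) → (-2318/625, -76/25, -5262/625)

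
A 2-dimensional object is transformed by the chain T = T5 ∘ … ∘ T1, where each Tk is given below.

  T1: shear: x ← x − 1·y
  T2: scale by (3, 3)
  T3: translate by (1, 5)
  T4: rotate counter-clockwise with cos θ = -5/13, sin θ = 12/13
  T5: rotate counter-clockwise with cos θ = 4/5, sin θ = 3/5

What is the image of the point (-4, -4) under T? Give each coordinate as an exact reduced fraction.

T(p) = (35/13, 85/13)

T1 shear: x ← x − 1·y: (-4, -4) → (0, -4)
T2 scale by (3, 3): (0, -4) → (0, -12)
T3 translate by (1, 5): (0, -12) → (1, -7)
T4 rotate counter-clockwise with cos θ = -5/13, sin θ = 12/13: (1, -7) → (79/13, 47/13)
T5 rotate counter-clockwise with cos θ = 4/5, sin θ = 3/5: (79/13, 47/13) → (35/13, 85/13)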